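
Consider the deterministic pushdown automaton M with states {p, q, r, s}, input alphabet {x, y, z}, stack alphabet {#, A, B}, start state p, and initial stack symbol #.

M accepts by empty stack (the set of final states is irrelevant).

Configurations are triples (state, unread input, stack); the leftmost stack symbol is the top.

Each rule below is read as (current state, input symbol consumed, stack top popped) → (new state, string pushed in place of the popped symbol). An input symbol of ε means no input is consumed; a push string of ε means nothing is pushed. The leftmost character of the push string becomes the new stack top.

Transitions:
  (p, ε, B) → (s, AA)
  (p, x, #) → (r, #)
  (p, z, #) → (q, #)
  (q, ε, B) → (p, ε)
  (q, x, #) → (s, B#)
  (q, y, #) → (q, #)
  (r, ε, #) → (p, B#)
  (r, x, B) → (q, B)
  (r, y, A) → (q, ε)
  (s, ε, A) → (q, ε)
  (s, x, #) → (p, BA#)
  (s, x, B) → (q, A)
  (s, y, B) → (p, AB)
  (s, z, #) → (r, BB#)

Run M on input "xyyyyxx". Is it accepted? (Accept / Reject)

Reject

(p, xyyyyxx, #) ⊢ (r, yyyyxx, #) ⊢ (p, yyyyxx, B#) ⊢ (s, yyyyxx, AA#) ⊢ (q, yyyyxx, A#)
No transition applies at (q, yyyyxx, A#); input not fully consumed.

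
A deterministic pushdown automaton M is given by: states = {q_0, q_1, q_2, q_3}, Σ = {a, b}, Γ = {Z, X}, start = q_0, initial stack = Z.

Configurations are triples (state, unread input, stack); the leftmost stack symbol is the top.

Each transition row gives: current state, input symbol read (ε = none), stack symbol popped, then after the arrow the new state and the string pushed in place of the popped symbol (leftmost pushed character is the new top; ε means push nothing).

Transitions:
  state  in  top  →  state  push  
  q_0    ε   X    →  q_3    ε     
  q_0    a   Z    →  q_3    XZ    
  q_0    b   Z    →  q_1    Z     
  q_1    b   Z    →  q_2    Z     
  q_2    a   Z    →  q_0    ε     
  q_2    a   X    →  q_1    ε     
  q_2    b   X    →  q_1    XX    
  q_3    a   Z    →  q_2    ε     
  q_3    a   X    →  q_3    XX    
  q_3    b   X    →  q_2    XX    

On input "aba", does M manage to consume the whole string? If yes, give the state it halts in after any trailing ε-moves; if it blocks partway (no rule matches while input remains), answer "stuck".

q_1

(q_0, aba, Z) ⊢ (q_3, ba, XZ) ⊢ (q_2, a, XXZ) ⊢ (q_1, ε, XZ)
All input consumed; M is in state q_1.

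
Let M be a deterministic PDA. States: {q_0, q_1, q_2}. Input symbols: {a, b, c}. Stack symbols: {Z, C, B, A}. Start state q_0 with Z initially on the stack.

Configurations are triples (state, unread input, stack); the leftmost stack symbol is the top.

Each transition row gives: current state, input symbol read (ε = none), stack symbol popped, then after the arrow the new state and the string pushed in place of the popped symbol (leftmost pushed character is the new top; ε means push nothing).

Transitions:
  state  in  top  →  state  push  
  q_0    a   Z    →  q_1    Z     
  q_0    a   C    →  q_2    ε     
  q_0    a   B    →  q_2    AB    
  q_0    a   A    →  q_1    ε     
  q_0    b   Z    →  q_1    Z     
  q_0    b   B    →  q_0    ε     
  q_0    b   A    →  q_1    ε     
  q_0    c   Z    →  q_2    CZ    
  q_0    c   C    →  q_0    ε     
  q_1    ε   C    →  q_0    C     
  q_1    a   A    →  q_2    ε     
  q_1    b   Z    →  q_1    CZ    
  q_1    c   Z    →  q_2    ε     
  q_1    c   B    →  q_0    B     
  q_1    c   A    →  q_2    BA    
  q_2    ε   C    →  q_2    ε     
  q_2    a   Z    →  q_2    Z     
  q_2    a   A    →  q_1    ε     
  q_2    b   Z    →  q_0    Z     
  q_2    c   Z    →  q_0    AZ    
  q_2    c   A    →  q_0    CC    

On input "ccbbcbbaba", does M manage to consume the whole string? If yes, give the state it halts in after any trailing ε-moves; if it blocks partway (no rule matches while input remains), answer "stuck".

(q_0, ccbbcbbaba, Z)
  read c, top Z: go to q_2, push CZ → (q_2, cbbcbbaba, CZ)
  ε-move, top C: go to q_2, push ε → (q_2, cbbcbbaba, Z)
  read c, top Z: go to q_0, push AZ → (q_0, bbcbbaba, AZ)
  read b, top A: go to q_1, push ε → (q_1, bcbbaba, Z)
  read b, top Z: go to q_1, push CZ → (q_1, cbbaba, CZ)
  ε-move, top C: go to q_0, push C → (q_0, cbbaba, CZ)
  read c, top C: go to q_0, push ε → (q_0, bbaba, Z)
  read b, top Z: go to q_1, push Z → (q_1, baba, Z)
  read b, top Z: go to q_1, push CZ → (q_1, aba, CZ)
  ε-move, top C: go to q_0, push C → (q_0, aba, CZ)
  read a, top C: go to q_2, push ε → (q_2, ba, Z)
  read b, top Z: go to q_0, push Z → (q_0, a, Z)
  read a, top Z: go to q_1, push Z → (q_1, ε, Z)
All input consumed; M is in state q_1.

q_1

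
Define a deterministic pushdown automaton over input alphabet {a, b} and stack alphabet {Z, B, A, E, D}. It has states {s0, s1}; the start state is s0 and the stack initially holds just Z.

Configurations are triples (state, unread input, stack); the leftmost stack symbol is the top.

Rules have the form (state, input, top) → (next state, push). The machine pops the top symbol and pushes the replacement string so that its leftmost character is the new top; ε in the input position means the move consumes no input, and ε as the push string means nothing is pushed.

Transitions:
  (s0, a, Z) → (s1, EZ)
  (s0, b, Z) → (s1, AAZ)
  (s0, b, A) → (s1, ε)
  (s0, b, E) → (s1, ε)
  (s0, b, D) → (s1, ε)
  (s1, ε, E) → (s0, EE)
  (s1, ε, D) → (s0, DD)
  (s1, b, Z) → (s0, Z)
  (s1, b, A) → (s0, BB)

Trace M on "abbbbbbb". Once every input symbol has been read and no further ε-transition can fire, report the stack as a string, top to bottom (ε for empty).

(s0, abbbbbbb, Z)
  read a, top Z: go to s1, push EZ → (s1, bbbbbbb, EZ)
  ε-move, top E: go to s0, push EE → (s0, bbbbbbb, EEZ)
  read b, top E: go to s1, push ε → (s1, bbbbbb, EZ)
  ε-move, top E: go to s0, push EE → (s0, bbbbbb, EEZ)
  read b, top E: go to s1, push ε → (s1, bbbbb, EZ)
  ε-move, top E: go to s0, push EE → (s0, bbbbb, EEZ)
  read b, top E: go to s1, push ε → (s1, bbbb, EZ)
  ε-move, top E: go to s0, push EE → (s0, bbbb, EEZ)
  read b, top E: go to s1, push ε → (s1, bbb, EZ)
  ε-move, top E: go to s0, push EE → (s0, bbb, EEZ)
  read b, top E: go to s1, push ε → (s1, bb, EZ)
  ε-move, top E: go to s0, push EE → (s0, bb, EEZ)
  read b, top E: go to s1, push ε → (s1, b, EZ)
  ε-move, top E: go to s0, push EE → (s0, b, EEZ)
  read b, top E: go to s1, push ε → (s1, ε, EZ)
  ε-move, top E: go to s0, push EE → (s0, ε, EEZ)
All input consumed in state s0 with stack EEZ.

EEZ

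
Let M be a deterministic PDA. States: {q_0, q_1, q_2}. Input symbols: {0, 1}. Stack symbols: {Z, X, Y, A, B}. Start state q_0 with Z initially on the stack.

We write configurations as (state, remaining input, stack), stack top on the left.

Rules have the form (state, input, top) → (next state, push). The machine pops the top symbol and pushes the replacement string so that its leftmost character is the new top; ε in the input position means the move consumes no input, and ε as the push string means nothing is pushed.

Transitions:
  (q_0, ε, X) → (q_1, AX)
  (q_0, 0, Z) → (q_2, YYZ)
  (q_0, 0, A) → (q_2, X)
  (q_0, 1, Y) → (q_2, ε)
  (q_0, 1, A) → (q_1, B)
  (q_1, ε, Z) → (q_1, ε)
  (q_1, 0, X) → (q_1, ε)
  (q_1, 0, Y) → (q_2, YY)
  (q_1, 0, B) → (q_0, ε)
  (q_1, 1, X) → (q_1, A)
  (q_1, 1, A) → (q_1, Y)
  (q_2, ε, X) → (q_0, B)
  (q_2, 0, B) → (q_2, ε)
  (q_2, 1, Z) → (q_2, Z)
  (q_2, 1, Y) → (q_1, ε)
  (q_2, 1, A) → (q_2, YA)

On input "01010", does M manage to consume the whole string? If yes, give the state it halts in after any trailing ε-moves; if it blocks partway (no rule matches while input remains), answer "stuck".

q_2

(q_0, 01010, Z)
  read 0, top Z: go to q_2, push YYZ → (q_2, 1010, YYZ)
  read 1, top Y: go to q_1, push ε → (q_1, 010, YZ)
  read 0, top Y: go to q_2, push YY → (q_2, 10, YYZ)
  read 1, top Y: go to q_1, push ε → (q_1, 0, YZ)
  read 0, top Y: go to q_2, push YY → (q_2, ε, YYZ)
All input consumed; M is in state q_2.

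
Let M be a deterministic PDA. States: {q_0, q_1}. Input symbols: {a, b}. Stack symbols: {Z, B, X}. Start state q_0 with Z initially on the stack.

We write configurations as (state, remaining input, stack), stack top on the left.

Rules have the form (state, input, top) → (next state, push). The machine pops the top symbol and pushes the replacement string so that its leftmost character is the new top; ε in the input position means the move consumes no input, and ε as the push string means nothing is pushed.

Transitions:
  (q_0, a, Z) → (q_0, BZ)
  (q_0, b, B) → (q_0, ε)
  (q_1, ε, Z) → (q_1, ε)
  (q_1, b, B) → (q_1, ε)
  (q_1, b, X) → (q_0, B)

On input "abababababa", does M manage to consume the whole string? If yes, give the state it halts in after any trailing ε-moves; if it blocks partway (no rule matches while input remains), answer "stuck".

(q_0, abababababa, Z)
  read a, top Z: go to q_0, push BZ → (q_0, bababababa, BZ)
  read b, top B: go to q_0, push ε → (q_0, ababababa, Z)
  read a, top Z: go to q_0, push BZ → (q_0, babababa, BZ)
  read b, top B: go to q_0, push ε → (q_0, abababa, Z)
  read a, top Z: go to q_0, push BZ → (q_0, bababa, BZ)
  read b, top B: go to q_0, push ε → (q_0, ababa, Z)
  read a, top Z: go to q_0, push BZ → (q_0, baba, BZ)
  read b, top B: go to q_0, push ε → (q_0, aba, Z)
  read a, top Z: go to q_0, push BZ → (q_0, ba, BZ)
  read b, top B: go to q_0, push ε → (q_0, a, Z)
  read a, top Z: go to q_0, push BZ → (q_0, ε, BZ)
All input consumed; M is in state q_0.

q_0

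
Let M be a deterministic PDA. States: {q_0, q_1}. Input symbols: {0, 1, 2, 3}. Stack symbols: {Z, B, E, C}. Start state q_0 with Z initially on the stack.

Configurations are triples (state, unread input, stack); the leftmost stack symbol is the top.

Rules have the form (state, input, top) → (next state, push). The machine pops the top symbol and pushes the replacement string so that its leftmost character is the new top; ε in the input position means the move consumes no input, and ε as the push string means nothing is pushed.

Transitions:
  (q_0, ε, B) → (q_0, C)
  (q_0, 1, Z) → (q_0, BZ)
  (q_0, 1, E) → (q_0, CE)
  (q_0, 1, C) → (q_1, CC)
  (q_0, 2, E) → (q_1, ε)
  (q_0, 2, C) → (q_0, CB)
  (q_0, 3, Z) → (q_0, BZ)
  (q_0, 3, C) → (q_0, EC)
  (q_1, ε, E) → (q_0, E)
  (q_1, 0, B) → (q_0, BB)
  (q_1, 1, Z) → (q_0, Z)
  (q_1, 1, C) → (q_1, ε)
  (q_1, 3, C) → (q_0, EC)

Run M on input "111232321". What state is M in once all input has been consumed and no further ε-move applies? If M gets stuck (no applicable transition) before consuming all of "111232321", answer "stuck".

(q_0, 111232321, Z) ⊢ (q_0, 11232321, BZ) ⊢ (q_0, 11232321, CZ) ⊢ (q_1, 1232321, CCZ) ⊢ (q_1, 232321, CZ)
No transition for (q_1, 2, top C); M blocks with input 232321 remaining.

stuck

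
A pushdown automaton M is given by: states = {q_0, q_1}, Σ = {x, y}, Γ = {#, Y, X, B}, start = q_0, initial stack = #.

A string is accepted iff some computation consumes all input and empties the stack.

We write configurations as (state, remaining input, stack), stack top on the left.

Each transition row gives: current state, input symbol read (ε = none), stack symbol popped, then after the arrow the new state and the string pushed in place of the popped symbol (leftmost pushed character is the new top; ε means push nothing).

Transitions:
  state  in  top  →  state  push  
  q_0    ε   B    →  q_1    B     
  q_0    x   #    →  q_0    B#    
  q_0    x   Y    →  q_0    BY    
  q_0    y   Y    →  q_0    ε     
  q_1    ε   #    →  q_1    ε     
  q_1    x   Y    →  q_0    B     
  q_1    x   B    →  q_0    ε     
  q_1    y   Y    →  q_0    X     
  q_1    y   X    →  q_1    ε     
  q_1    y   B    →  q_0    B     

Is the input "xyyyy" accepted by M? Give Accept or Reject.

No computation consumes all input and empties the stack.

Reject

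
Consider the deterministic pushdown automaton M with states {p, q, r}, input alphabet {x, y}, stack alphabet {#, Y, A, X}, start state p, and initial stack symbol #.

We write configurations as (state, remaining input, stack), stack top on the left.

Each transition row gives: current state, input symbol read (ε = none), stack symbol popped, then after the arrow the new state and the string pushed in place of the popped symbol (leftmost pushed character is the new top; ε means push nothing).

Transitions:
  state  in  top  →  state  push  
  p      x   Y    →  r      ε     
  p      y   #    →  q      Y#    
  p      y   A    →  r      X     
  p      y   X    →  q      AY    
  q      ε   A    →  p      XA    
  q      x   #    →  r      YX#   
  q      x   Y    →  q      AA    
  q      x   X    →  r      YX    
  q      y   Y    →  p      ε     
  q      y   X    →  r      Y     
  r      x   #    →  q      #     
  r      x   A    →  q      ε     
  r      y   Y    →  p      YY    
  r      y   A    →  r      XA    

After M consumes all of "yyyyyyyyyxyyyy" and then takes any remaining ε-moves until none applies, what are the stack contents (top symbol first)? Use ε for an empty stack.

(p, yyyyyyyyyxyyyy, #)
  read y, top #: go to q, push Y# → (q, yyyyyyyyxyyyy, Y#)
  read y, top Y: go to p, push ε → (p, yyyyyyyxyyyy, #)
  read y, top #: go to q, push Y# → (q, yyyyyyxyyyy, Y#)
  read y, top Y: go to p, push ε → (p, yyyyyxyyyy, #)
  read y, top #: go to q, push Y# → (q, yyyyxyyyy, Y#)
  read y, top Y: go to p, push ε → (p, yyyxyyyy, #)
  read y, top #: go to q, push Y# → (q, yyxyyyy, Y#)
  read y, top Y: go to p, push ε → (p, yxyyyy, #)
  read y, top #: go to q, push Y# → (q, xyyyy, Y#)
  read x, top Y: go to q, push AA → (q, yyyy, AA#)
  ε-move, top A: go to p, push XA → (p, yyyy, XAA#)
  read y, top X: go to q, push AY → (q, yyy, AYAA#)
  ε-move, top A: go to p, push XA → (p, yyy, XAYAA#)
  read y, top X: go to q, push AY → (q, yy, AYAYAA#)
  ε-move, top A: go to p, push XA → (p, yy, XAYAYAA#)
  read y, top X: go to q, push AY → (q, y, AYAYAYAA#)
  ε-move, top A: go to p, push XA → (p, y, XAYAYAYAA#)
  read y, top X: go to q, push AY → (q, ε, AYAYAYAYAA#)
  ε-move, top A: go to p, push XA → (p, ε, XAYAYAYAYAA#)
All input consumed in state p with stack XAYAYAYAYAA#.

XAYAYAYAYAA#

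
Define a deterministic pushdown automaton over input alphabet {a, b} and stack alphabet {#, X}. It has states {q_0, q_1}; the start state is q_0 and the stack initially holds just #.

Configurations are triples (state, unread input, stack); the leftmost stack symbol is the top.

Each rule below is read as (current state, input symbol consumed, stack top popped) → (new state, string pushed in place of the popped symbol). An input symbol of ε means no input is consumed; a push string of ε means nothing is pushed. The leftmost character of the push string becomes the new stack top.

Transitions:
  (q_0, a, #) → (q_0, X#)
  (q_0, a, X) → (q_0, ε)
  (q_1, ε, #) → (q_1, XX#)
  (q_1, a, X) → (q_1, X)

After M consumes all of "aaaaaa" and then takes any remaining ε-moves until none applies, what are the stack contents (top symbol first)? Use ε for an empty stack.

#

(q_0, aaaaaa, #)
  read a, top #: go to q_0, push X# → (q_0, aaaaa, X#)
  read a, top X: go to q_0, push ε → (q_0, aaaa, #)
  read a, top #: go to q_0, push X# → (q_0, aaa, X#)
  read a, top X: go to q_0, push ε → (q_0, aa, #)
  read a, top #: go to q_0, push X# → (q_0, a, X#)
  read a, top X: go to q_0, push ε → (q_0, ε, #)
All input consumed in state q_0 with stack #.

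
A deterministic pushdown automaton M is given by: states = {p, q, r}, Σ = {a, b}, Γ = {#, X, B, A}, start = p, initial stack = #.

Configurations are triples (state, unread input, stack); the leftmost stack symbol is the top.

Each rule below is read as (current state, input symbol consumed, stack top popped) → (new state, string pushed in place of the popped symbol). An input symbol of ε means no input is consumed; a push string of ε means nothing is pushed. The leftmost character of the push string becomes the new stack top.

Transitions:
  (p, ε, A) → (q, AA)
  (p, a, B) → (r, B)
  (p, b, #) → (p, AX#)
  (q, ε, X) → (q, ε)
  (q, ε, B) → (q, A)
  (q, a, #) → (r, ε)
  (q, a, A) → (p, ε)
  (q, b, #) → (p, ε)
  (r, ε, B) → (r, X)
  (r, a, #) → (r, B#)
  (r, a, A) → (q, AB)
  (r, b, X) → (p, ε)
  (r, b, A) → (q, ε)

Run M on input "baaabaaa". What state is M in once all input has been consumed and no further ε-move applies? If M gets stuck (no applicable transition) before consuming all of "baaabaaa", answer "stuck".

(p, baaabaaa, #)
  read b, top #: go to p, push AX# → (p, aaabaaa, AX#)
  ε-move, top A: go to q, push AA → (q, aaabaaa, AAX#)
  read a, top A: go to p, push ε → (p, aabaaa, AX#)
  ε-move, top A: go to q, push AA → (q, aabaaa, AAX#)
  read a, top A: go to p, push ε → (p, abaaa, AX#)
  ε-move, top A: go to q, push AA → (q, abaaa, AAX#)
  read a, top A: go to p, push ε → (p, baaa, AX#)
  ε-move, top A: go to q, push AA → (q, baaa, AAX#)
No transition for (q, b, top A); M blocks with input baaa remaining.

stuck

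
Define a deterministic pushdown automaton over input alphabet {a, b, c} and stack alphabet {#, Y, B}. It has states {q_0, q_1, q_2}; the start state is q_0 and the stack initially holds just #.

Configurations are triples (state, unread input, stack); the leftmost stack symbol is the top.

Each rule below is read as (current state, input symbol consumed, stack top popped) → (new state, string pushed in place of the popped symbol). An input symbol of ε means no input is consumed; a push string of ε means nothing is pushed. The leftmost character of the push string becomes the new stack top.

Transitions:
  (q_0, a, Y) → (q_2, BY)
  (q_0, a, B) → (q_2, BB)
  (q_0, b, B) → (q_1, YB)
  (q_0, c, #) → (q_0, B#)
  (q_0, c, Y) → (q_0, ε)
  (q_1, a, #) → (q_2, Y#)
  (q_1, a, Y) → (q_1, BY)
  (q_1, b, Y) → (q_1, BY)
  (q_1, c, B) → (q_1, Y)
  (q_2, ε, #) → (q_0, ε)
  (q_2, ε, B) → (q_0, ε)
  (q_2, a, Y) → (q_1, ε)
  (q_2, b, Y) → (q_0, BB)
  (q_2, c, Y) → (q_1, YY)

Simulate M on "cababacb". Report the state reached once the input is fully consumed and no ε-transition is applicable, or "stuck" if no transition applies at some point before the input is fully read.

(q_0, cababacb, #)
  read c, top #: go to q_0, push B# → (q_0, ababacb, B#)
  read a, top B: go to q_2, push BB → (q_2, babacb, BB#)
  ε-move, top B: go to q_0, push ε → (q_0, babacb, B#)
  read b, top B: go to q_1, push YB → (q_1, abacb, YB#)
  read a, top Y: go to q_1, push BY → (q_1, bacb, BYB#)
No transition for (q_1, b, top B); M blocks with input bacb remaining.

stuck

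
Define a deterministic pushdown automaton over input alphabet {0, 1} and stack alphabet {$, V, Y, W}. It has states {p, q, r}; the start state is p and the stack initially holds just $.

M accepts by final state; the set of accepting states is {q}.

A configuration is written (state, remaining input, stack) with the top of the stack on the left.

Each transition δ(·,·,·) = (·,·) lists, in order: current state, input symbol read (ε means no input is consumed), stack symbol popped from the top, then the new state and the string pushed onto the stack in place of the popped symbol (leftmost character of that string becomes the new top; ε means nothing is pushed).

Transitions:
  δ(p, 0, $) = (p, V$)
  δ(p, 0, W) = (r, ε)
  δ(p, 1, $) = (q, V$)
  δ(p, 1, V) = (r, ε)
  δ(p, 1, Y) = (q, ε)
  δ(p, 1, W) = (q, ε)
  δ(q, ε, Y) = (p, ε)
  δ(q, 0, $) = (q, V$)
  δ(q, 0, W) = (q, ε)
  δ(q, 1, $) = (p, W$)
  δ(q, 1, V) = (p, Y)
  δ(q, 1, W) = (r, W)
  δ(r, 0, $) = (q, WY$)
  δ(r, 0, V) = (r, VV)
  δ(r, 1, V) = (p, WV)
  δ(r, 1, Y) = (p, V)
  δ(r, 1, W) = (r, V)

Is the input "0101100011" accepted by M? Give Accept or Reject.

Accept

(p, 0101100011, $)
  read 0, top $: go to p, push V$ → (p, 101100011, V$)
  read 1, top V: go to r, push ε → (r, 01100011, $)
  read 0, top $: go to q, push WY$ → (q, 1100011, WY$)
  read 1, top W: go to r, push W → (r, 100011, WY$)
  read 1, top W: go to r, push V → (r, 00011, VY$)
  read 0, top V: go to r, push VV → (r, 0011, VVY$)
  read 0, top V: go to r, push VV → (r, 011, VVVY$)
  read 0, top V: go to r, push VV → (r, 11, VVVVY$)
  read 1, top V: go to p, push WV → (p, 1, WVVVVY$)
  read 1, top W: go to q, push ε → (q, ε, VVVVY$)
All input consumed; state q ∈ F.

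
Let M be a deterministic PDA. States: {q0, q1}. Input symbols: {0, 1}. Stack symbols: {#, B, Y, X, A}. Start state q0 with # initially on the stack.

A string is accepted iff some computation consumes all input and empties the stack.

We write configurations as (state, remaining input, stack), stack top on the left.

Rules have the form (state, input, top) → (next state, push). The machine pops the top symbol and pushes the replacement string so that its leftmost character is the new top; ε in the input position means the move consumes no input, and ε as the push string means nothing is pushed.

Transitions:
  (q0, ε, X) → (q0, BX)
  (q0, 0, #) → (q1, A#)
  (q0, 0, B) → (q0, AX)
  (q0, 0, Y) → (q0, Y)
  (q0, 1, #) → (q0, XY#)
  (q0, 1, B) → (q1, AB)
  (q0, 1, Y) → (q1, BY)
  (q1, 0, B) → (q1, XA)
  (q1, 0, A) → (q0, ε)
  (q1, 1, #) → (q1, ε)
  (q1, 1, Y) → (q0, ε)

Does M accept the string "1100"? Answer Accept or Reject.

(q0, 1100, #)
  read 1, top #: go to q0, push XY# → (q0, 100, XY#)
  ε-move, top X: go to q0, push BX → (q0, 100, BXY#)
  read 1, top B: go to q1, push AB → (q1, 00, ABXY#)
  read 0, top A: go to q0, push ε → (q0, 0, BXY#)
  read 0, top B: go to q0, push AX → (q0, ε, AXXY#)
All input consumed; stack is AXXY#, not empty, and no further ε-move applies.

Reject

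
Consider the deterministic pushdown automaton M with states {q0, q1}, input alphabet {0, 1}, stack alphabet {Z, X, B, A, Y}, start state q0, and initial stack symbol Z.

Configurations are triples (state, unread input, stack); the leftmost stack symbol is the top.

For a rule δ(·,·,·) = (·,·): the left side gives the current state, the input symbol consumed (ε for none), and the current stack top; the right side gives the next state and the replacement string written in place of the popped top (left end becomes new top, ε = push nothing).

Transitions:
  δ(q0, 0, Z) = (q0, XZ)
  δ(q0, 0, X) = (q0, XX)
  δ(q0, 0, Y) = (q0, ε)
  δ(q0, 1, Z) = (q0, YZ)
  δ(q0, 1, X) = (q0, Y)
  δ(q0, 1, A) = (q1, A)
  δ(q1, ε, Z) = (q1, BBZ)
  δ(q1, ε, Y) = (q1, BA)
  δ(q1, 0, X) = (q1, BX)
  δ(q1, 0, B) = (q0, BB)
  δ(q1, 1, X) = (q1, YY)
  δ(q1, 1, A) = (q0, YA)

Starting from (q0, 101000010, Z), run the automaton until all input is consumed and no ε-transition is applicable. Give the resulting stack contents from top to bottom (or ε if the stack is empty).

XXZ

(q0, 101000010, Z)
  read 1, top Z: go to q0, push YZ → (q0, 01000010, YZ)
  read 0, top Y: go to q0, push ε → (q0, 1000010, Z)
  read 1, top Z: go to q0, push YZ → (q0, 000010, YZ)
  read 0, top Y: go to q0, push ε → (q0, 00010, Z)
  read 0, top Z: go to q0, push XZ → (q0, 0010, XZ)
  read 0, top X: go to q0, push XX → (q0, 010, XXZ)
  read 0, top X: go to q0, push XX → (q0, 10, XXXZ)
  read 1, top X: go to q0, push Y → (q0, 0, YXXZ)
  read 0, top Y: go to q0, push ε → (q0, ε, XXZ)
All input consumed in state q0 with stack XXZ.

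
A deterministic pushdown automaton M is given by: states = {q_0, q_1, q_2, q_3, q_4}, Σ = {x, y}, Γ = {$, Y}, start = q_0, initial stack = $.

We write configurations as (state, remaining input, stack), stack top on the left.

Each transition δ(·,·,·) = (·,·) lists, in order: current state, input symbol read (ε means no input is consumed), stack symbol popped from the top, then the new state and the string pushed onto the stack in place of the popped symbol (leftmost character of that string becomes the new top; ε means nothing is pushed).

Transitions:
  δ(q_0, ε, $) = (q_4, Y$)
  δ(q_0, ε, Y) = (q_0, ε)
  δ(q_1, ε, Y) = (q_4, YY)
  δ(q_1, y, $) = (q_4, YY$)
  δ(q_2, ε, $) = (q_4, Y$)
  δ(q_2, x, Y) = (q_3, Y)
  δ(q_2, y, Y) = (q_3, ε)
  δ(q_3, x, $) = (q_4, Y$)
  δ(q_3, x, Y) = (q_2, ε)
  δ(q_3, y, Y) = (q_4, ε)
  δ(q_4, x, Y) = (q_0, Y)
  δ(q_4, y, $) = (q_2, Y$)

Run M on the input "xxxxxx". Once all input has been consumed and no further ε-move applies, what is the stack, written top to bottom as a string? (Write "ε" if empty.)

Y$

(q_0, xxxxxx, $)
  ε-move, top $: go to q_4, push Y$ → (q_4, xxxxxx, Y$)
  read x, top Y: go to q_0, push Y → (q_0, xxxxx, Y$)
  ε-move, top Y: go to q_0, push ε → (q_0, xxxxx, $)
  ε-move, top $: go to q_4, push Y$ → (q_4, xxxxx, Y$)
  read x, top Y: go to q_0, push Y → (q_0, xxxx, Y$)
  ε-move, top Y: go to q_0, push ε → (q_0, xxxx, $)
  ε-move, top $: go to q_4, push Y$ → (q_4, xxxx, Y$)
  read x, top Y: go to q_0, push Y → (q_0, xxx, Y$)
  ε-move, top Y: go to q_0, push ε → (q_0, xxx, $)
  ε-move, top $: go to q_4, push Y$ → (q_4, xxx, Y$)
  read x, top Y: go to q_0, push Y → (q_0, xx, Y$)
  ε-move, top Y: go to q_0, push ε → (q_0, xx, $)
  ε-move, top $: go to q_4, push Y$ → (q_4, xx, Y$)
  read x, top Y: go to q_0, push Y → (q_0, x, Y$)
  ε-move, top Y: go to q_0, push ε → (q_0, x, $)
  ε-move, top $: go to q_4, push Y$ → (q_4, x, Y$)
  read x, top Y: go to q_0, push Y → (q_0, ε, Y$)
  ε-move, top Y: go to q_0, push ε → (q_0, ε, $)
  ε-move, top $: go to q_4, push Y$ → (q_4, ε, Y$)
All input consumed in state q_4 with stack Y$.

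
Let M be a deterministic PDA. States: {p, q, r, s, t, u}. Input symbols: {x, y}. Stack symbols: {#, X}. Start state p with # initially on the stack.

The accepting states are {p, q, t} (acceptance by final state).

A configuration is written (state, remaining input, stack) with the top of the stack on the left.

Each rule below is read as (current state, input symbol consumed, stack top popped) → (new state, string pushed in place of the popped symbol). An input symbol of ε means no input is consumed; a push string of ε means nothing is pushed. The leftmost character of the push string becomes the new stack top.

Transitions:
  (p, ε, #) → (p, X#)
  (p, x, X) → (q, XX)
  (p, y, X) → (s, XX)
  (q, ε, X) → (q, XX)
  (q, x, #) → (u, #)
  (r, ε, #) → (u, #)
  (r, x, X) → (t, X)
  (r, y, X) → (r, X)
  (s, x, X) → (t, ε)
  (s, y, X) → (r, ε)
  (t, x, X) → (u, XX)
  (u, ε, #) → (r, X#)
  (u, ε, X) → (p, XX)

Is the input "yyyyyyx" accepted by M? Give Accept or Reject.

Accept

(p, yyyyyyx, #)
  ε-move, top #: go to p, push X# → (p, yyyyyyx, X#)
  read y, top X: go to s, push XX → (s, yyyyyx, XX#)
  read y, top X: go to r, push ε → (r, yyyyx, X#)
  read y, top X: go to r, push X → (r, yyyx, X#)
  read y, top X: go to r, push X → (r, yyx, X#)
  read y, top X: go to r, push X → (r, yx, X#)
  read y, top X: go to r, push X → (r, x, X#)
  read x, top X: go to t, push X → (t, ε, X#)
All input consumed; state t ∈ F.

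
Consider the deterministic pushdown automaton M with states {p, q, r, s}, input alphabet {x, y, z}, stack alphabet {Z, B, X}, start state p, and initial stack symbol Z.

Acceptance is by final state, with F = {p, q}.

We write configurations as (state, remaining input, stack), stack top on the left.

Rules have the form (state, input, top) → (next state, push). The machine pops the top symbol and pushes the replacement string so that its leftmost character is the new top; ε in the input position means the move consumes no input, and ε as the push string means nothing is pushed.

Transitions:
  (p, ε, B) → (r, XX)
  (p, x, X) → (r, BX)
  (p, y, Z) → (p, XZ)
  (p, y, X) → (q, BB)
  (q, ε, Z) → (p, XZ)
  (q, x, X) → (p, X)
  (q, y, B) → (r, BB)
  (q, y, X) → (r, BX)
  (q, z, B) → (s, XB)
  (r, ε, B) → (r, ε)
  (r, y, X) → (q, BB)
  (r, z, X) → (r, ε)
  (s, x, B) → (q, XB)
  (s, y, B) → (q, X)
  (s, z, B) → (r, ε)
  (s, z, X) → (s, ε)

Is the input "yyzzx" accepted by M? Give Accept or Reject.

(p, yyzzx, Z) ⊢ (p, yzzx, XZ) ⊢ (q, zzx, BBZ) ⊢ (s, zx, XBBZ) ⊢ (s, x, BBZ) ⊢ (q, ε, XBBZ)
All input consumed; state q ∈ F.

Accept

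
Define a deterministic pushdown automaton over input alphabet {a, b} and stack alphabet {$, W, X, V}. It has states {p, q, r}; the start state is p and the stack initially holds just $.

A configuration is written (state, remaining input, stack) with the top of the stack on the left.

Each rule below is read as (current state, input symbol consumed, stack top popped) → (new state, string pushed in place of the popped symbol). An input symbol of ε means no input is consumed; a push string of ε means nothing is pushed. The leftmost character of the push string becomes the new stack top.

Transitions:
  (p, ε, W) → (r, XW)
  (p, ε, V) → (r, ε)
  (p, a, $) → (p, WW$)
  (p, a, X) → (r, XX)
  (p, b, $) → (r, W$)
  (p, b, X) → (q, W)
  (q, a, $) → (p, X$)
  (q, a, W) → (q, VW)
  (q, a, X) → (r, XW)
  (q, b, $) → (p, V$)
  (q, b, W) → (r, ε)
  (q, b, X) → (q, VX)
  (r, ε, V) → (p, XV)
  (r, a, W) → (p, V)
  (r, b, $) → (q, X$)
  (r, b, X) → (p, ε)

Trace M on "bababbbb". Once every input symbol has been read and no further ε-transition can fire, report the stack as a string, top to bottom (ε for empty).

(p, bababbbb, $)
  read b, top $: go to r, push W$ → (r, ababbbb, W$)
  read a, top W: go to p, push V → (p, babbbb, V$)
  ε-move, top V: go to r, push ε → (r, babbbb, $)
  read b, top $: go to q, push X$ → (q, abbbb, X$)
  read a, top X: go to r, push XW → (r, bbbb, XW$)
  read b, top X: go to p, push ε → (p, bbb, W$)
  ε-move, top W: go to r, push XW → (r, bbb, XW$)
  read b, top X: go to p, push ε → (p, bb, W$)
  ε-move, top W: go to r, push XW → (r, bb, XW$)
  read b, top X: go to p, push ε → (p, b, W$)
  ε-move, top W: go to r, push XW → (r, b, XW$)
  read b, top X: go to p, push ε → (p, ε, W$)
  ε-move, top W: go to r, push XW → (r, ε, XW$)
All input consumed in state r with stack XW$.

XW$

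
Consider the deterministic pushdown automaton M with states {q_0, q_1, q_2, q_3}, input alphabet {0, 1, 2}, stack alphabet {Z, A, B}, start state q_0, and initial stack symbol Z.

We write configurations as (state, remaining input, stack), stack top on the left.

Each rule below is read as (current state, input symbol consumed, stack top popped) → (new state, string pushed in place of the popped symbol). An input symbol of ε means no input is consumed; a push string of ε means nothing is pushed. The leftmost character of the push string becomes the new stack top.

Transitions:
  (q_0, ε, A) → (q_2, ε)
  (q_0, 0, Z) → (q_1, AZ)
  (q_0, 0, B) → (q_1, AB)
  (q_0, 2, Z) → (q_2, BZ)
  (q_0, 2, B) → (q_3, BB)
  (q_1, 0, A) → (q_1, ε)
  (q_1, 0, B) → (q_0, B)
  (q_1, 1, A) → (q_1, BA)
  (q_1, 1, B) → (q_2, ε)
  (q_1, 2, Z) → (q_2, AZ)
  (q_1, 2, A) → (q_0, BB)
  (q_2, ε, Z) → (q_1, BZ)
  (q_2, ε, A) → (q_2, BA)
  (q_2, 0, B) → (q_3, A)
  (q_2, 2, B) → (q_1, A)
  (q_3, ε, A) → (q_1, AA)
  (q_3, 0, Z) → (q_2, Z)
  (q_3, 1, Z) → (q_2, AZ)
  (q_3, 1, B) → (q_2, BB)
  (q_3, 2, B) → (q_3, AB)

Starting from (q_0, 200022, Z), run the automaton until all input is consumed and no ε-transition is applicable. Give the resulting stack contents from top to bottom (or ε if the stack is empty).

AAZ

(q_0, 200022, Z)
  read 2, top Z: go to q_2, push BZ → (q_2, 00022, BZ)
  read 0, top B: go to q_3, push A → (q_3, 0022, AZ)
  ε-move, top A: go to q_1, push AA → (q_1, 0022, AAZ)
  read 0, top A: go to q_1, push ε → (q_1, 022, AZ)
  read 0, top A: go to q_1, push ε → (q_1, 22, Z)
  read 2, top Z: go to q_2, push AZ → (q_2, 2, AZ)
  ε-move, top A: go to q_2, push BA → (q_2, 2, BAZ)
  read 2, top B: go to q_1, push A → (q_1, ε, AAZ)
All input consumed in state q_1 with stack AAZ.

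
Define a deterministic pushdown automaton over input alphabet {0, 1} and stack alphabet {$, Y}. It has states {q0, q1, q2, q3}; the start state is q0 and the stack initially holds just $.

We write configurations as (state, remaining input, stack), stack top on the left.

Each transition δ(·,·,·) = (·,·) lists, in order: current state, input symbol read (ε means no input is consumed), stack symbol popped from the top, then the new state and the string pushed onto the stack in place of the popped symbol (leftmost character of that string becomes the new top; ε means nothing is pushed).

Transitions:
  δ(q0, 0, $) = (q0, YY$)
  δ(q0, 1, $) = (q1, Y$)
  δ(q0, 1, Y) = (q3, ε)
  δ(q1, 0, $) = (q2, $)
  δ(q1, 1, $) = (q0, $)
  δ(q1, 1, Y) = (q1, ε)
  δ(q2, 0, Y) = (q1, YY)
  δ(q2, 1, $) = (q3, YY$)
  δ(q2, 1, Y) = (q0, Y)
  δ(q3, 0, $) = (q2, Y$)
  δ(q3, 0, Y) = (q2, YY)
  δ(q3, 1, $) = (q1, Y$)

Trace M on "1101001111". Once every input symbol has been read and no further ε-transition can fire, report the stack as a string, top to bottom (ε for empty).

(q0, 1101001111, $)
  read 1, top $: go to q1, push Y$ → (q1, 101001111, Y$)
  read 1, top Y: go to q1, push ε → (q1, 01001111, $)
  read 0, top $: go to q2, push $ → (q2, 1001111, $)
  read 1, top $: go to q3, push YY$ → (q3, 001111, YY$)
  read 0, top Y: go to q2, push YY → (q2, 01111, YYY$)
  read 0, top Y: go to q1, push YY → (q1, 1111, YYYY$)
  read 1, top Y: go to q1, push ε → (q1, 111, YYY$)
  read 1, top Y: go to q1, push ε → (q1, 11, YY$)
  read 1, top Y: go to q1, push ε → (q1, 1, Y$)
  read 1, top Y: go to q1, push ε → (q1, ε, $)
All input consumed in state q1 with stack $.

$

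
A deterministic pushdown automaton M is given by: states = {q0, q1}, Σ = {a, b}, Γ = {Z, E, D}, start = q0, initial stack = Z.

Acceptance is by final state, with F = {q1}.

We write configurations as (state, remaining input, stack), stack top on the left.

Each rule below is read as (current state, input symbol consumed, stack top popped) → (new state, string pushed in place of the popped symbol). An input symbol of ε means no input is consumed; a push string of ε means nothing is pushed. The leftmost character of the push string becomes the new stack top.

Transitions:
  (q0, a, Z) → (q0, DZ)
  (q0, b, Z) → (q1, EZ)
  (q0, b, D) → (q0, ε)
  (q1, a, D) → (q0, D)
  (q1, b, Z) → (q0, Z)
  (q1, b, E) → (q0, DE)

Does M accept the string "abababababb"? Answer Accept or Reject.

Accept

(q0, abababababb, Z)
  read a, top Z: go to q0, push DZ → (q0, bababababb, DZ)
  read b, top D: go to q0, push ε → (q0, ababababb, Z)
  read a, top Z: go to q0, push DZ → (q0, babababb, DZ)
  read b, top D: go to q0, push ε → (q0, abababb, Z)
  read a, top Z: go to q0, push DZ → (q0, bababb, DZ)
  read b, top D: go to q0, push ε → (q0, ababb, Z)
  read a, top Z: go to q0, push DZ → (q0, babb, DZ)
  read b, top D: go to q0, push ε → (q0, abb, Z)
  read a, top Z: go to q0, push DZ → (q0, bb, DZ)
  read b, top D: go to q0, push ε → (q0, b, Z)
  read b, top Z: go to q1, push EZ → (q1, ε, EZ)
All input consumed; state q1 ∈ F.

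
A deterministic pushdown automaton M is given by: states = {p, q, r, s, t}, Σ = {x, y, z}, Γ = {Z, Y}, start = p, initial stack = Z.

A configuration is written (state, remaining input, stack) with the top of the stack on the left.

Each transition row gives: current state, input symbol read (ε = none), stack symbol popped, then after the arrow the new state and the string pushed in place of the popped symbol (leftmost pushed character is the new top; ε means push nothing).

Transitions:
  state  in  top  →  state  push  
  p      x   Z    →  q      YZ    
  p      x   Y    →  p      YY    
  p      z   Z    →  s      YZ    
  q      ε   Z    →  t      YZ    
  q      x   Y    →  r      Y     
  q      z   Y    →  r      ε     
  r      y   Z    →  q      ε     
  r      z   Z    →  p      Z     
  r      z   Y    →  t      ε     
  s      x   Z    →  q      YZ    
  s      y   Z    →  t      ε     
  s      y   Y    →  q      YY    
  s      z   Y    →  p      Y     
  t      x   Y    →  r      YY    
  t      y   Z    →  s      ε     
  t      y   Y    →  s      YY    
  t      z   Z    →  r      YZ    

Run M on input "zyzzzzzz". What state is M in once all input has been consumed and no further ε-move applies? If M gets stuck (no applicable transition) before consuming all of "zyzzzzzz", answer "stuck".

(p, zyzzzzzz, Z)
  read z, top Z: go to s, push YZ → (s, yzzzzzz, YZ)
  read y, top Y: go to q, push YY → (q, zzzzzz, YYZ)
  read z, top Y: go to r, push ε → (r, zzzzz, YZ)
  read z, top Y: go to t, push ε → (t, zzzz, Z)
  read z, top Z: go to r, push YZ → (r, zzz, YZ)
  read z, top Y: go to t, push ε → (t, zz, Z)
  read z, top Z: go to r, push YZ → (r, z, YZ)
  read z, top Y: go to t, push ε → (t, ε, Z)
All input consumed; M is in state t.

t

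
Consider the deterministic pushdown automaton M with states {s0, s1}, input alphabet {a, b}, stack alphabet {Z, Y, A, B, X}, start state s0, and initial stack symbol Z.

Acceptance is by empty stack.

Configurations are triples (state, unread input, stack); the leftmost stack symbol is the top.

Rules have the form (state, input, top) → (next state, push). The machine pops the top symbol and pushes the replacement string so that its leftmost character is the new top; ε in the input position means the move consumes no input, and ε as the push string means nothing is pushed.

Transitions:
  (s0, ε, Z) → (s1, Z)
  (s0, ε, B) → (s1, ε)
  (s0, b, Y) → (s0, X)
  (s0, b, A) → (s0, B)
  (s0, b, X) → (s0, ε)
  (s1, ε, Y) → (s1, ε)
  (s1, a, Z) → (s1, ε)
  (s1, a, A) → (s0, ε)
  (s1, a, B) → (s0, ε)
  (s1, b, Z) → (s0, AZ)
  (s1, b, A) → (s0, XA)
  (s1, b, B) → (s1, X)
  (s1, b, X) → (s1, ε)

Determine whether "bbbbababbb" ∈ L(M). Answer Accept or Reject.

Reject

(s0, bbbbababbb, Z) ⊢ (s1, bbbbababbb, Z) ⊢ (s0, bbbababbb, AZ) ⊢ (s0, bbababbb, BZ) ⊢ (s1, bbababbb, Z) ⊢ (s0, bababbb, AZ) ⊢ (s0, ababbb, BZ) ⊢ (s1, ababbb, Z) ⊢ (s1, babbb, ε)
No transition applies at (s1, babbb, ε); input not fully consumed.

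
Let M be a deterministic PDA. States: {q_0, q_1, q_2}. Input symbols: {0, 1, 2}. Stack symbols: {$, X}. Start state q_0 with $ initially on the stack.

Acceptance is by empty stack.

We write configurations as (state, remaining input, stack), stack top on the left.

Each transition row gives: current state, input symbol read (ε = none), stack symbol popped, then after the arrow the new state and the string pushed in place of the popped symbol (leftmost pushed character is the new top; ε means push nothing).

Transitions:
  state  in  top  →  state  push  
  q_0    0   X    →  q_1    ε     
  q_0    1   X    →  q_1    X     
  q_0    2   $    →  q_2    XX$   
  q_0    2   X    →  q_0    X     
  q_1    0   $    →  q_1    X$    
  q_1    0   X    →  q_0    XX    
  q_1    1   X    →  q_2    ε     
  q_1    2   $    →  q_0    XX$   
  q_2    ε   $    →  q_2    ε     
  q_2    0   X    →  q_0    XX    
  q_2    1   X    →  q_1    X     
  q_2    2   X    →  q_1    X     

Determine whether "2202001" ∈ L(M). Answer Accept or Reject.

Reject

(q_0, 2202001, $)
  read 2, top $: go to q_2, push XX$ → (q_2, 202001, XX$)
  read 2, top X: go to q_1, push X → (q_1, 02001, XX$)
  read 0, top X: go to q_0, push XX → (q_0, 2001, XXX$)
  read 2, top X: go to q_0, push X → (q_0, 001, XXX$)
  read 0, top X: go to q_1, push ε → (q_1, 01, XX$)
  read 0, top X: go to q_0, push XX → (q_0, 1, XXX$)
  read 1, top X: go to q_1, push X → (q_1, ε, XXX$)
All input consumed; stack is XXX$, not empty, and no further ε-move applies.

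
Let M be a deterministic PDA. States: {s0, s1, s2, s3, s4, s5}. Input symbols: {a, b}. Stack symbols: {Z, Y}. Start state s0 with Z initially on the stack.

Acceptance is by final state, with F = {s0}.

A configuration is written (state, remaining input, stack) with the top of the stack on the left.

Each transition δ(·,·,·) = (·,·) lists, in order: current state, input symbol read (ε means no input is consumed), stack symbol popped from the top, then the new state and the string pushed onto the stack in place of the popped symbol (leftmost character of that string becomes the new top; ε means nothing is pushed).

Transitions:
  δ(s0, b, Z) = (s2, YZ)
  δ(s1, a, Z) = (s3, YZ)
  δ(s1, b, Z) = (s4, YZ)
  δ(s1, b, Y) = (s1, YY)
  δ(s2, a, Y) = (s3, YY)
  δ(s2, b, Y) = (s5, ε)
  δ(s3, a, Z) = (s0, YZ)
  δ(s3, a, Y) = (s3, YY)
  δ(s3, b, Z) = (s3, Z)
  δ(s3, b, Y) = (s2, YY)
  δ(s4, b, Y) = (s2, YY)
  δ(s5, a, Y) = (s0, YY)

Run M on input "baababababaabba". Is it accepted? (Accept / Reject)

(s0, baababababaabba, Z) ⊢ (s2, aababababaabba, YZ) ⊢ (s3, ababababaabba, YYZ) ⊢ (s3, babababaabba, YYYZ) ⊢ (s2, abababaabba, YYYYZ) ⊢ (s3, bababaabba, YYYYYZ) ⊢ (s2, ababaabba, YYYYYYZ) ⊢ (s3, babaabba, YYYYYYYZ) ⊢ (s2, abaabba, YYYYYYYYZ) ⊢ (s3, baabba, YYYYYYYYYZ) ⊢ (s2, aabba, YYYYYYYYYYZ) ⊢ (s3, abba, YYYYYYYYYYYZ) ⊢ (s3, bba, YYYYYYYYYYYYZ) ⊢ (s2, ba, YYYYYYYYYYYYYZ) ⊢ (s5, a, YYYYYYYYYYYYZ) ⊢ (s0, ε, YYYYYYYYYYYYYZ)
All input consumed; state s0 ∈ F.

Accept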